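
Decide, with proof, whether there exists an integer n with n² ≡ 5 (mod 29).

n = 18 works: 18² = 324, and 324 − 5 = 319 = 11·29.

n = 18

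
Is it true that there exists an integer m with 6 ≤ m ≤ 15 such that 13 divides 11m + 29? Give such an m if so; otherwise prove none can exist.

Try m = 8: 11·8 + 29 = 117 = 9·13, which is divisible by 13.

m = 8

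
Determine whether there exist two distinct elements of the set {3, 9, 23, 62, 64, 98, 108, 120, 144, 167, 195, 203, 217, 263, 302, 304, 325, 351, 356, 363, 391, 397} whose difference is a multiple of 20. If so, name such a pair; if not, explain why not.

Both 3 and 23 leave remainder 3 on division by 20; their difference 20 = 1·20 is a multiple of 20.

Yes: 3 and 23.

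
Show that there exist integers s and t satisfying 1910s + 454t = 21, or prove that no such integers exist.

No, no such integers exist.

Both 1910 and 454 are divisible by gcd(1910, 454) = 2, hence so is any combination 1910s + 454t.
But 21 = 2·10 + 1, so 2 ∤ 21.
Therefore 1910s + 454t = 21 has no solution in integers.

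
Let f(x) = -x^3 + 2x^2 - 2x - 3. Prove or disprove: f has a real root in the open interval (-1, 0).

Such a root exists.

f(-1) = 2 and f(0) = -3, which have opposite signs.
Since f is a polynomial it is continuous on [-1, 0].
By the Intermediate Value Theorem f must vanish at some point of (-1, 0).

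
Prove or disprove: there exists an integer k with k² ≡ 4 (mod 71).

Take k = 2. Then 2² = 4, and since 0 ≤ 4 < 71 this is already reduced: 2² ≡ 4 (mod 71).

k = 2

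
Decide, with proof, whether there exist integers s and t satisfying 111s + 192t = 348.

s = 36, t = -19

Every value of 111s + 192t is a multiple of gcd(111, 192) = 3; since 3 ∣ 348, solutions exist.
Dividing through by 3 reduces the equation to 37s + 64t = 116.
Run the Euclidean algorithm on 64 and 37: 64 = 1·37 + 27, 37 = 1·27 + 10, 27 = 2·10 + 7, 10 = 1·7 + 3, 7 = 2·3 + 1, 3 = 3·1 + 0.
Back-substituting, 1 = 7 − 2·3 = 7 − 2·(10 − 1·7) = −2·10 + 3·7 = −2·10 + 3·(27 − 2·10) = 3·27 − 8·10 = 3·27 − 8·(37 − 1·27) = −8·37 + 11·27 = −8·37 + 11·(64 − 1·37) = 11·64 − 19·37; that is, 37·(-19) + 64·11 = 1.
Multiplying through by 116: s = (-19)·116 = -2204, t = 11·116 = 1276 is a solution.
Adding 35·64 to s and subtracting 35·37 from t gives the tidier solution (36, -19).
Indeed 111·36 + 192·(-19) = 3996 − 3648 = 348.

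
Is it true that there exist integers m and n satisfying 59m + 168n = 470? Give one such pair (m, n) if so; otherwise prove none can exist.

m = 82, n = -26

59 and 168 are coprime, so 59m + 168n ranges over all of ℤ.
Run the Euclidean algorithm on 168 and 59: 168 = 2·59 + 50, 59 = 1·50 + 9, 50 = 5·9 + 5, 9 = 1·5 + 4, 5 = 1·4 + 1, 4 = 4·1 + 0.
Back-substituting, 1 = 5 − 1·4 = 5 − (9 − 1·5) = −9 + 2·5 = −9 + 2·(50 − 5·9) = 2·50 − 11·9 = 2·50 − 11·(59 − 1·50) = −11·59 + 13·50 = −11·59 + 13·(168 − 2·59) = 13·168 − 37·59; that is, 59·(-37) + 168·13 = 1.
Times 470: 59·(-17390) + 168·6110 = 470, so (-17390, 6110) solves it.
Shifting by a multiple of (168, −59) keeps it a solution: m = -17390 + 104·168 = 82, n = 6110 − 104·59 = -26.
Check: 59·82 + 168·(-26) = 4838 − 4368 = 470. ✓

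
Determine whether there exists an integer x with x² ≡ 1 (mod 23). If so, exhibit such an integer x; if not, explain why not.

x = 22

x = 22 works: 22² = 484, and 484 − 1 = 483 = 21·23.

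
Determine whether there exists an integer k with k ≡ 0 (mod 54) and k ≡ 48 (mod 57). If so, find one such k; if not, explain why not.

k = 162

Here gcd(54, 57) = 3, and both 0 and 48 leave remainder 0 mod 3, so the system is consistent.
The integers ≡ 0 (mod 54) are 0, 54, 108, 162, …; their remainders mod 57 are 0, 54, 51, 48, so k = 162 is the first that is ≡ 48 (mod 57).
Indeed 162 ≡ 0 (mod 54) and 162 ≡ 48 (mod 57).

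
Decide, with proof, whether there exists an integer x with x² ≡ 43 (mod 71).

x = 55

Take x = 55. Then 55² = 3025 = 42·71 + 43, so 55² ≡ 43 (mod 71).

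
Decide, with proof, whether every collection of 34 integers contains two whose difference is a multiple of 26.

Yes.

There are exactly 26 possible remainders on division by 26.
With 34 integers and only 26 classes, the pigeonhole principle forces two of them, say a and b, into the same class.
Equal remainders mean a − b ≡ 0 (mod 26), so 26 divides their difference.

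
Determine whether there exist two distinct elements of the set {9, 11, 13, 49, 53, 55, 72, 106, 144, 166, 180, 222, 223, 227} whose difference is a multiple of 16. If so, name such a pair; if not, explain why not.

Residues mod 16: 9↦9, 11↦11, 13↦13, 49↦1, 53↦5, 55↦7, 72↦8, 106↦10, 144↦0, 166↦6, 180↦4, 222↦14, 223↦15, 227↦3.
All 14 residues are distinct, so no two elements differ by a multiple of 16.

There is no such pair.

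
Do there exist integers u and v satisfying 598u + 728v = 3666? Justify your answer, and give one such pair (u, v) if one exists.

Since gcd(598, 728) = 26 and 3666 = 26·141, Bézout's identity guarantees a solution.
Dividing through by 26 reduces the equation to 23u + 28v = 141.
Run the Euclidean algorithm on 28 and 23: 28 = 1·23 + 5, 23 = 4·5 + 3, 5 = 1·3 + 2, 3 = 1·2 + 1, 2 = 2·1 + 0.
Working back up the chain: 1 = 3 − 1·2 = 3 − (5 − 1·3) = −5 + 2·3 = −5 + 2·(23 − 4·5) = 2·23 − 9·5 = 2·23 − 9·(28 − 1·23) = −9·28 + 11·23. So 23·11 + 28·(-9) = 1.
Multiplying through by 141: u = 11·141 = 1551, v = (-9)·141 = -1269 is a solution.
Subtracting 55·28 from u and adding 55·23 to v gives the tidier solution (11, -4).
Indeed 598·11 + 728·(-4) = 6578 − 2912 = 3666.

u = 11, v = -4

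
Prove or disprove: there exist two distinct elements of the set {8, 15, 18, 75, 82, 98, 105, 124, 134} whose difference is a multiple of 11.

There is no such pair.

Two integers differ by a multiple of 11 exactly when they have the same residue mod 11. The residues are 8↦8, 15↦4, 18↦7, 75↦9, 82↦5, 98↦10, 105↦6, 124↦3, 134↦2.
No residue repeats among the 9 elements, so no pair has difference ≡ 0 (mod 11).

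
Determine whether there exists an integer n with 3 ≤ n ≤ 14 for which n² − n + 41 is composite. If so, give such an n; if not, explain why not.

The values for n = 3, 4, …, 14 are 47, 53, 61, 71, 83, 97, 113, 131, 151, 173, 197, 223, and each of these is prime.
So no value in the range makes the expression composite.

No such integer n in that range exists.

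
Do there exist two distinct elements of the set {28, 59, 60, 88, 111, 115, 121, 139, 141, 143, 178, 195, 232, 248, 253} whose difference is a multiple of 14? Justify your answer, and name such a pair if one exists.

59 and 115 are such a pair.

59 mod 14 = 3 and 115 mod 14 = 3, so 115 − 59 = 56 = 4·14.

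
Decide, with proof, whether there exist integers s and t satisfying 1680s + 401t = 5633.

s = 301, t = -1247

Since gcd(1680, 401) = 1, every integer is an integer combination of 1680 and 401.
Euclidean algorithm: 1680 = 4·401 + 76, 401 = 5·76 + 21, 76 = 3·21 + 13, 21 = 1·13 + 8, 13 = 1·8 + 5, 8 = 1·5 + 3, 5 = 1·3 + 2, 3 = 1·2 + 1, 2 = 2·1 + 0.
Working back up the chain: 1 = 3 − 1·2 = 3 − (5 − 1·3) = −5 + 2·3 = −5 + 2·(8 − 1·5) = 2·8 − 3·5 = 2·8 − 3·(13 − 1·8) = −3·13 + 5·8 = −3·13 + 5·(21 − 1·13) = 5·21 − 8·13 = 5·21 − 8·(76 − 3·21) = −8·76 + 29·21 = −8·76 + 29·(401 − 5·76) = 29·401 − 153·76 = 29·401 − 153·(1680 − 4·401) = −153·1680 + 641·401. So 1680·(-153) + 401·641 = 1.
Times 5633: 1680·(-861849) + 401·3610753 = 5633, so (-861849, 3610753) solves it.
Shifting by a multiple of (401, −1680) keeps it a solution: s = -861849 + 2150·401 = 301, t = 3610753 − 2150·1680 = -1247.
Check: 1680·301 + 401·(-1247) = 505680 − 500047 = 5633. ✓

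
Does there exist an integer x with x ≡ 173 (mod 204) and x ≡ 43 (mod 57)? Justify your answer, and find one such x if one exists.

Reduce both congruences modulo 3, which divides 204 and 57: they say x ≡ 173 (mod 3) and x ≡ 43 (mod 3).
These are incompatible: 173 − 43 = 130 is not divisible by 3.
Hence the system has no solution.

There is no such integer.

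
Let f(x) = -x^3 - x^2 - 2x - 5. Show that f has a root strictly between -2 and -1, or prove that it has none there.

f(-2) = 3 and f(-1) = -3, which have opposite signs.
As a polynomial, f is continuous on every closed interval.
By the Intermediate Value Theorem f must vanish at some point of (-2, -1).

Such a root exists.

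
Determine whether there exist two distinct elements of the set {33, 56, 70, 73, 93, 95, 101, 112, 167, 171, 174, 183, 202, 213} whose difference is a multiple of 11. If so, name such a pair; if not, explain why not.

Both 70 and 202 leave remainder 4 on division by 11; their difference 132 = 12·11 is a multiple of 11.

70 and 202 are such a pair.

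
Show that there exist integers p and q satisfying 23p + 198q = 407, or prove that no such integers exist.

p = 121, q = -12

23 and 198 are coprime, so 23p + 198q ranges over all of ℤ.
Run the Euclidean algorithm on 198 and 23: 198 = 8·23 + 14, 23 = 1·14 + 9, 14 = 1·9 + 5, 9 = 1·5 + 4, 5 = 1·4 + 1, 4 = 4·1 + 0.
Back-substituting, 1 = 5 − 1·4 = 5 − (9 − 1·5) = −9 + 2·5 = −9 + 2·(14 − 1·9) = 2·14 − 3·9 = 2·14 − 3·(23 − 1·14) = −3·23 + 5·14 = −3·23 + 5·(198 − 8·23) = 5·198 − 43·23; that is, 23·(-43) + 198·5 = 1.
Scaling by 407 gives the particular solution (p, q) = (-17501, 2035).
Adding 89·198 to p and subtracting 89·23 from q gives the tidier solution (121, -12).
Indeed 23·121 + 198·(-12) = 2783 − 2376 = 407.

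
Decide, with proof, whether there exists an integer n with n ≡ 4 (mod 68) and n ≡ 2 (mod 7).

The moduli 68 and 7 are coprime, so by the Chinese Remainder Theorem a unique solution modulo 476 exists.
Any solution of the first congruence is n = 4 + 68t; substituting into the second, 68t ≡ 2 − 4 ≡ 5 (mod 7).
68 ≡ 5 (mod 7), so this reads 5t ≡ 5 (mod 7). Invert 5 mod 7 by the Euclidean algorithm: 7 = 1·5 + 2, 5 = 2·2 + 1, 2 = 2·1 + 0; back-substituting, 1 = 5 − 2·2 = 5 − 2·(7 − 1·5) = −2·7 + 3·5. Hence 5·3 ≡ 1, so 5⁻¹ ≡ 3 (mod 7).
Therefore t ≡ 3·5 = 15 ≡ 1 (mod 7).
With t = 1: n = 4 + 68·1 = 72.
Check: 72 mod 68 = 4, 72 mod 7 = 2. ✓

n = 72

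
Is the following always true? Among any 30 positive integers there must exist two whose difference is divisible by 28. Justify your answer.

Yes, this is always true.

There are exactly 28 possible remainders on division by 28.
Placing 30 integers into 28 classes, some class receives at least two — say a and b.
Then a ≡ b (mod 28), i.e. 28 ∣ (a − b).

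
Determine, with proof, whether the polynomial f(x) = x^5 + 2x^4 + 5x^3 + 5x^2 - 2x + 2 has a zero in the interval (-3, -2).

f has no root in that interval.

The endpoint values f(-3) = -163 and f(-2) = -14 are both negative. Claim: f(x) < 0 for every x in (-3, -2).
Substitute x = -2 − u, where 0 < u < 1 on the interval. Expanding, f(-2 − u) = -u^5 - 8u^4 - 29u^3 - 57u^2 - 54u - 14.
The nonzero coefficients here are all negative, so for u > 0 every term is negative (or zero), and the constant term -14 is strictly negative.
Therefore f(x) < 0 throughout (-3, -2), and f has no zero there.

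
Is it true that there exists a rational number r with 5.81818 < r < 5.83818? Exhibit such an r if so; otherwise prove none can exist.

r = 35/6

Look for a denominator N such that an integer falls strictly between N·5.81818 and N·5.83818. N = 6 works: 6·5.81818 = 34.90908 < 35 < 35.02908 = 6·5.83818.
So r = 35/6 works: it is a ratio of integers, and dividing 6·5.81818 < 35 < 6·5.83818 through by 6 gives 5.81818 < 35/6 < 5.83818.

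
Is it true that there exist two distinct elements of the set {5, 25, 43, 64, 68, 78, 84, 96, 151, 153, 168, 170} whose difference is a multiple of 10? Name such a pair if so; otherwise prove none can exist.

5 and 25 are such a pair.

Reduce each element mod 10: 5↦5, 25↦5, 43↦3, 64↦4, 68↦8, 78↦8, 84↦4, 96↦6, 151↦1, 153↦3, 168↦8, 170↦0. The residue 5 repeats (at 5 and 25), and 25 − 5 = 20 = 2·10.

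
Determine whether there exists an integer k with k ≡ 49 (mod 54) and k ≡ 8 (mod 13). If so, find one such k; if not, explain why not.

k = 697

Since 54 and 13 share no common factor, CRT says the pair of congruences has a solution (unique mod 702).
Any solution of the first congruence is k = 49 + 54t; substituting into the second, 54t ≡ 8 − 49 ≡ 11 (mod 13).
54 ≡ 2 (mod 13), so this reads 2t ≡ 11 (mod 13). To invert 2 modulo 13: 13 = 6·2 + 1, 2 = 2·1 + 0, and unwinding, 1 = 13 − 6·2. Thus 2⁻¹ ≡ -6 ≡ 7 (mod 13).
Therefore t ≡ 7·11 = 77 ≡ 12 (mod 13).
With t = 12: k = 49 + 54·12 = 697.
Check: 697 mod 54 = 49, 697 mod 13 = 8. ✓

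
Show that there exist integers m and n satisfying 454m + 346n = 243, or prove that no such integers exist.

gcd(454, 346) = 2, so every integer of the form 454m + 346n is a multiple of 2.
But 243 is not a multiple of 2 (it leaves remainder 1).
So the equation is unsolvable over ℤ.

No such integers exist.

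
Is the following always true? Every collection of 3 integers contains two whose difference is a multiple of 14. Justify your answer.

Take the 3 consecutive integers 27, 28, 29: their residues mod 14 are all distinct because 3 ≤ 14.
No two share a residue, so no pair has difference divisible by 14; the claim fails for this set.

No, the set {27, 28, 29} is a counterexample.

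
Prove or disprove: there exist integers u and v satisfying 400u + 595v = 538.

Both 400 and 595 are divisible by gcd(400, 595) = 5, hence so is any combination 400u + 595v.
But 538 = 5·107 + 3, so 5 ∤ 538.
So the equation is unsolvable over ℤ.

No, no such integers exist.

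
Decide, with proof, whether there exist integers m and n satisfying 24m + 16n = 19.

Any value of 24m + 16n is a multiple of gcd(24, 16) = 8.
But 19 is not a multiple of 8 (it leaves remainder 3).
Therefore 24m + 16n = 19 has no solution in integers.

There are no such integers.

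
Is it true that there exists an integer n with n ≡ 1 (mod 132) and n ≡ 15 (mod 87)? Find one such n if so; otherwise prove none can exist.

No, no such integer exists.

Reduce both congruences modulo 3, which divides 132 and 87: they say n ≡ 1 (mod 3) and n ≡ 15 (mod 3).
These are incompatible: 1 − 15 = -14 is not divisible by 3.
Hence the system has no solution.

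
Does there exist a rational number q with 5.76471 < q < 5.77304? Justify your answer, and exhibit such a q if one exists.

q = 75/13

Look for a denominator N such that an integer falls strictly between N·5.76471 and N·5.77304. N = 13 works: 13·5.76471 = 74.94123 < 75 < 75.04952 = 13·5.77304.
Dividing back, 5.76471 < 75/13 < 5.77304, and 75/13 is rational.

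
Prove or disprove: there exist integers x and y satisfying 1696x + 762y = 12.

gcd(1696, 762) = 2, and 2 divides 12, so integer solutions exist.
Dividing through by 2 reduces the equation to 848x + 381y = 6.
Dividing repeatedly: 848 = 2·381 + 86, 381 = 4·86 + 37, 86 = 2·37 + 12, 37 = 3·12 + 1, 12 = 12·1 + 0.
Working back up the chain: 1 = 37 − 3·12 = 37 − 3·(86 − 2·37) = −3·86 + 7·37 = −3·86 + 7·(381 − 4·86) = 7·381 − 31·86 = 7·381 − 31·(848 − 2·381) = −31·848 + 69·381. So 848·(-31) + 381·69 = 1.
Times 6: 848·(-186) + 381·414 = 6, so (-186, 414) solves it.
Shifting by a multiple of (381, −848) keeps it a solution: x = -186 + 1·381 = 195, y = 414 − 1·848 = -434.
Check: 1696·195 + 762·(-434) = 330720 − 330708 = 12. ✓

x = 195, y = -434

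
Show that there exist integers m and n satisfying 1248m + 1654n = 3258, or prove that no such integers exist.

Every value of 1248m + 1654n is a multiple of gcd(1248, 1654) = 2; since 2 ∣ 3258, solutions exist.
Dividing through by 2 reduces the equation to 624m + 827n = 1629.
Euclidean algorithm: 827 = 1·624 + 203, 624 = 3·203 + 15, 203 = 13·15 + 8, 15 = 1·8 + 7, 8 = 1·7 + 1, 7 = 7·1 + 0.
Unwinding: 1 = 8 − 1·7 = 8 − (15 − 1·8) = −15 + 2·8 = −15 + 2·(203 − 13·15) = 2·203 − 27·15 = 2·203 − 27·(624 − 3·203) = −27·624 + 83·203 = −27·624 + 83·(827 − 1·624) = 83·827 − 110·624, i.e. 624·(-110) + 827·83 = 1.
Multiplying through by 1629: m = (-110)·1629 = -179190, n = 83·1629 = 135207 is a solution.
Shifting by a multiple of (827, −624) keeps it a solution: m = -179190 + 217·827 = 269, n = 135207 − 217·624 = -201.
Check: 1248·269 + 1654·(-201) = 335712 − 332454 = 3258. ✓

m = 269, n = -201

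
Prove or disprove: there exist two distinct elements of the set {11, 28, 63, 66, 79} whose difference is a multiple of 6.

No, no such pair exists.

Reduce each element modulo 6: 11↦5, 28↦4, 63↦3, 66↦0, 79↦1.
No residue repeats among the 5 elements, so no pair has difference ≡ 0 (mod 6).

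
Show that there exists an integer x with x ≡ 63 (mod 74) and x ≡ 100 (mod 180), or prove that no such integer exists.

No, no such integer exists.

Reduce both congruences modulo 2, which divides 74 and 180: they say x ≡ 63 (mod 2) and x ≡ 100 (mod 2).
But 63 mod 2 = 1 while 100 mod 2 = 0, a contradiction.
So no integer satisfies both congruences.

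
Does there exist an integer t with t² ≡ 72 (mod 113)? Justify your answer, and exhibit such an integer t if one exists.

t = 33

t = 33 works: 33² = 1089, and 1089 − 72 = 1017 = 9·113.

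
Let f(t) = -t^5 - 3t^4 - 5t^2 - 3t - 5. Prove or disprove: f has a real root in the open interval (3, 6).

f(3) = -545 and f(6) = -11867, both negative, so a sign-change argument is unavailable; we show f keeps this sign on the whole interval.
Substitute t = 3 + u, where 0 < u < 3 on the interval. Expanding, f(3 + u) = -u^5 - 18u^4 - 126u^3 - 437u^2 - 762u - 545.
All 6 nonzero coefficients of this polynomial in u are negative; hence for u > 0 the value is a sum of negative terms (the constant -545 among them).
Therefore f(t) < 0 throughout (3, 6), and f has no zero there.

No.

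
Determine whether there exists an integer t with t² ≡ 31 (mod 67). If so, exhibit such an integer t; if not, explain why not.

No such integer exists.

67 is prime, so by Euler's criterion 31 is a square mod 67 iff 31^((67−1)/2) = 31^33 ≡ 1 (mod 67).
Repeated squaring mod 67: 31^2 = 961 ≡ 23; 31^4 ≡ 23² = 529 ≡ 60; 31^8 ≡ 60² = 3600 ≡ 49; 31^16 ≡ 49² = 2401 ≡ 56; 31^32 ≡ 56² = 3136 ≡ 54.
Since 33 = 32 + 1, 31^33 ≡ 54 · 31; multiplying out mod 67: 54·31 = 1674 ≡ 66. Thus 31^33 ≡ 66 ≡ −1 (mod 67).
By Euler's criterion 31 is a quadratic non-residue mod 67: no t satisfies t² ≡ 31 (mod 67).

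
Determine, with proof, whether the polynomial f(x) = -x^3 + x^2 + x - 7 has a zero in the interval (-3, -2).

No such root exists.

f(-3) = 26 and f(-2) = 3, both positive, so a sign-change argument is unavailable; we show f keeps this sign on the whole interval.
Substitute x = -2 − u, where 0 < u < 1 on the interval. Expanding, f(-2 − u) = u^3 + 7u^2 + 15u + 3.
The nonzero coefficients here are all positive, so for u > 0 every term is positive (or zero), and the constant term 3 is strictly positive.
Therefore f(x) > 0 throughout (-3, -2), and f has no zero there.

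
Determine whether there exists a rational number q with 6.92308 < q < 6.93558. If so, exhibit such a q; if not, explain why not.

q = 97/14

Multiplying by 14: 14·6.92308 = 96.92312 and 14·6.93558 = 97.09812, so the integer 97 lies strictly between them.
So q = 97/14 works: it is a ratio of integers, and dividing 14·6.92308 < 97 < 14·6.93558 through by 14 gives 6.92308 < 97/14 < 6.93558.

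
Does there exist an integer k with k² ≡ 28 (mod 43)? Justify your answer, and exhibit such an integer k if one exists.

Apply Euler's criterion with the prime 43: 28 is a quadratic residue iff 28^21 ≡ 1 (mod 43), and a non-residue iff it is ≡ −1.
Repeated squaring mod 43: 28^2 = 784 ≡ 10; 28^4 ≡ 10² = 100 ≡ 14; 28^8 ≡ 14² = 196 ≡ 24; 28^16 ≡ 24² = 576 ≡ 17.
Since 21 = 16 + 4 + 1, 28^21 ≡ 17 · 14 · 28; multiplying out mod 43: 17·14 = 238 ≡ 23, then 23·28 = 644 ≡ 42. Thus 28^21 ≡ 42 ≡ −1 (mod 43).
The value −1 means 28 is a non-residue modulo 43, so k² ≡ 28 (mod 43) is impossible.

There is no such integer.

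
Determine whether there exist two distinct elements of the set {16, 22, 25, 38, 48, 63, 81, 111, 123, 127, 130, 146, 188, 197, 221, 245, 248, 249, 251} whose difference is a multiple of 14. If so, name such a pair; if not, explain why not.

The pair (25, 81) works.

25 mod 14 = 11 and 81 mod 14 = 11, so 81 − 25 = 56 = 4·14.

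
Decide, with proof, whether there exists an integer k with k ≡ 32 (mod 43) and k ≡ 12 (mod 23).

gcd(43, 23) = 1, so the Chinese Remainder Theorem guarantees exactly one residue class mod 989 satisfying both.
Any solution of the first congruence is k = 32 + 43t; substituting into the second, 43t ≡ 12 − 32 ≡ 3 (mod 23).
43 ≡ 20 (mod 23), so this reads 20t ≡ 3 (mod 23). Invert 20 mod 23 by the Euclidean algorithm: 23 = 1·20 + 3, 20 = 6·3 + 2, 3 = 1·2 + 1, 2 = 2·1 + 0; back-substituting, 1 = 3 − 1·2 = 3 − (20 − 6·3) = −20 + 7·3 = −20 + 7·(23 − 1·20) = 7·23 − 8·20. Hence 20·(-8) ≡ 1, so 20⁻¹ ≡ -8 ≡ 15 (mod 23).
Multiplying by 15: t ≡ 15·3 = 45 ≡ 22 (mod 23).
With t = 22: k = 32 + 43·22 = 978.
Verify: 978 = 22·43 + 32 and 978 = 42·23 + 12. ✓

k = 978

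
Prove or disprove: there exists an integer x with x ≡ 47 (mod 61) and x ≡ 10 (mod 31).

Since 61 and 31 share no common factor, CRT says the pair of congruences has a solution (unique mod 1891).
Any solution of the first congruence is x = 47 + 61t; substituting into the second, 61t ≡ 10 − 47 ≡ 25 (mod 31).
61 ≡ 30 (mod 31), so this reads 30t ≡ 25 (mod 31). Note 30·30 = 900 ≡ 1 (mod 31) (as 900 − 1 = 29·31), so 30⁻¹ ≡ 30.
Therefore t ≡ 30·25 = 750 ≡ 6 (mod 31).
Taking t = 6 gives x = 47 + 61·6 = 413.
Verify: 413 = 6·61 + 47 and 413 = 13·31 + 10. ✓

x = 413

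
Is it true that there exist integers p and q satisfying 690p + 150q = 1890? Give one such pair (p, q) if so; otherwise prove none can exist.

Every value of 690p + 150q is a multiple of gcd(690, 150) = 30; since 30 ∣ 1890, solutions exist.
Dividing through by 30 reduces the equation to 23p + 5q = 63.
Run the Euclidean algorithm on 23 and 5: 23 = 4·5 + 3, 5 = 1·3 + 2, 3 = 1·2 + 1, 2 = 2·1 + 0.
Working back up the chain: 1 = 3 − 1·2 = 3 − (5 − 1·3) = −5 + 2·3 = −5 + 2·(23 − 4·5) = 2·23 − 9·5. So 23·2 + 5·(-9) = 1.
Scaling by 63 gives the particular solution (p, q) = (126, -567).
The general solution is p = 126 + 5k, q = -567 − 23k; taking k = -25 gives the smaller pair p = 1, q = 8.
Indeed 690·1 + 150·8 = 690 + 1200 = 1890.

p = 1, q = 8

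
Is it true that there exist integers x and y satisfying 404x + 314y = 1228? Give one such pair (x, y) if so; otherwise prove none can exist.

x = 59, y = -72

gcd(404, 314) = 2, and 2 divides 1228, so integer solutions exist.
Dividing through by 2 reduces the equation to 202x + 157y = 614.
Dividing repeatedly: 202 = 1·157 + 45, 157 = 3·45 + 22, 45 = 2·22 + 1, 22 = 22·1 + 0.
Back-substituting, 1 = 45 − 2·22 = 45 − 2·(157 − 3·45) = −2·157 + 7·45 = −2·157 + 7·(202 − 1·157) = 7·202 − 9·157; that is, 202·7 + 157·(-9) = 1.
Multiplying through by 614: x = 7·614 = 4298, y = (-9)·614 = -5526 is a solution.
Subtracting 27·157 from x and adding 27·202 to y gives the tidier solution (59, -72).
Indeed 404·59 + 314·(-72) = 23836 − 22608 = 1228.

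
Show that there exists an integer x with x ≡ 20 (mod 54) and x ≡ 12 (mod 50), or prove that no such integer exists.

x = 1262

The moduli are not coprime: gcd(54, 50) = 2. Compatibility requires 2 ∣ (12 − 20) = -8, which holds, so solutions exist.
Put x = 20 + 54t, so we need 54t ≡ 42 (mod 50), equivalently (divide by 2) 27t ≡ 21 (mod 25).
27 ≡ 2 (mod 25), so this reads 2t ≡ 21 (mod 25). Note 2·13 = 26 ≡ 1 (mod 25) (as 26 − 1 = 1·25), so 2⁻¹ ≡ 13.
Multiplying by 13: t ≡ 13·21 = 273 ≡ 23 (mod 25).
Then x = 20 + 54·23 = 1262.
Verify: 1262 = 23·54 + 20 and 1262 = 25·50 + 12. ✓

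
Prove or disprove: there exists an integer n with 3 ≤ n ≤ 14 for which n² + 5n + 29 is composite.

At n = 6: 6² + 5·6 + 29 = 95 = 5·19, which is composite.

n = 6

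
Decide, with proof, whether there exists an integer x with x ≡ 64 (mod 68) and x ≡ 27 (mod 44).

There is no such integer.

Reduce both congruences modulo 4, which divides 68 and 44: they say x ≡ 64 (mod 4) and x ≡ 27 (mod 4).
But 64 mod 4 = 0 while 27 mod 4 = 3, a contradiction.
So no integer satisfies both congruences.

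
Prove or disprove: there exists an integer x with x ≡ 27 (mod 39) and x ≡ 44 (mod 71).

The moduli 39 and 71 are coprime, so by the Chinese Remainder Theorem a unique solution modulo 2769 exists.
Write x = 27 + 39t and require 27 + 39t ≡ 44 (mod 71), i.e. 39t ≡ 17 (mod 71).
Note 39·51 = 1989 ≡ 1 (mod 71) (as 1989 − 1 = 28·71), so 39⁻¹ ≡ 51.
Therefore t ≡ 51·17 = 867 ≡ 15 (mod 71).
Taking t = 15 gives x = 27 + 39·15 = 612.
Check: 612 mod 39 = 27, 612 mod 71 = 44. ✓

x = 612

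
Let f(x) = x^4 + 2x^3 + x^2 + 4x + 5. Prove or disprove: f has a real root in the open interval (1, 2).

f has no root in that interval.

f(1) = 13 and f(2) = 49, both positive, so a sign-change argument is unavailable; we show f keeps this sign on the whole interval.
Substitute x = 1 + u, where 0 < u < 1 on the interval. Expanding, f(1 + u) = u^4 + 6u^3 + 13u^2 + 16u + 13.
The nonzero coefficients here are all positive, so for u > 0 every term is positive (or zero), and the constant term 13 is strictly positive.
So f is strictly positive on (1, 2); no root exists in the interval.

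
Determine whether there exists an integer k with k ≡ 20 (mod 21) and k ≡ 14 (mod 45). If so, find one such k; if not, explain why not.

The moduli are not coprime: gcd(21, 45) = 3. Compatibility requires 3 ∣ (14 − 20) = -6, which holds, so solutions exist.
List candidates k ≡ 20 (mod 21): 20, 41, 62, 83, 104. Modulo 45 these are 20, 41, 17, 38, 14; 104 gives 14 as required.
Indeed 104 ≡ 20 (mod 21) and 104 ≡ 14 (mod 45).

k = 104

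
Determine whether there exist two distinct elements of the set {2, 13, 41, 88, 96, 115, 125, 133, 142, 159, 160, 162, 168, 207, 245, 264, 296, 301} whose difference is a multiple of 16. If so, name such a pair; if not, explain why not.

Reduce each element mod 16: 2↦2, 13↦13, 41↦9, 88↦8, 96↦0, 115↦3, 125↦13, 133↦5, 142↦14, 159↦15, 160↦0, 162↦2, 168↦8, 207↦15, 245↦5, 264↦8, 296↦8, 301↦13. The residue 2 repeats (at 2 and 162), and 162 − 2 = 160 = 10·16.

Yes: 2 and 162.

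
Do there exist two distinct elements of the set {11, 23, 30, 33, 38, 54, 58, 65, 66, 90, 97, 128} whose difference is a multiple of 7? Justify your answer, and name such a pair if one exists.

23 and 30 are such a pair.

Both 23 and 30 leave remainder 2 on division by 7; their difference 7 = 1·7 is a multiple of 7.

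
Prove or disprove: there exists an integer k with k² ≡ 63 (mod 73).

No such integer exists.

Apply Euler's criterion with the prime 73: 63 is a quadratic residue iff 63^36 ≡ 1 (mod 73), and a non-residue iff it is ≡ −1.
Repeated squaring mod 73: 63^2 = 3969 ≡ 27; 63^4 ≡ 27² = 729 ≡ 72; 63^8 ≡ 72² = 5184 ≡ 1; 63^16 ≡ 1² = 1 ≡ 1; 63^32 ≡ 1² = 1 ≡ 1.
Since 36 = 32 + 4, 63^36 ≡ 1 · 72; multiplying out mod 73: 1·72 = 72 ≡ 72. Thus 63^36 ≡ 72 ≡ −1 (mod 73).
The value −1 means 63 is a non-residue modulo 73, so k² ≡ 63 (mod 73) is impossible.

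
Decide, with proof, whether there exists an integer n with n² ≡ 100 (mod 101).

Take n = 91. Then 91² = 8281 = 81·101 + 100, so 91² ≡ 100 (mod 101).

n = 91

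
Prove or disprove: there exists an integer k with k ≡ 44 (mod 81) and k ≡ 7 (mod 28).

k = 287

gcd(81, 28) = 1, so the Chinese Remainder Theorem guarantees exactly one residue class mod 2268 satisfying both.
Write k = 44 + 81t and require 44 + 81t ≡ 7 (mod 28), i.e. 81t ≡ 19 (mod 28).
81 ≡ 25 (mod 28), so this reads 25t ≡ 19 (mod 28). Since 25·9 = 225 = 8·28 + 1, the inverse of 25 mod 28 is 9.
Therefore t ≡ 9·19 = 171 ≡ 3 (mod 28).
Taking t = 3 gives k = 44 + 81·3 = 287.
Indeed 287 ≡ 44 (mod 81) and 287 ≡ 7 (mod 28).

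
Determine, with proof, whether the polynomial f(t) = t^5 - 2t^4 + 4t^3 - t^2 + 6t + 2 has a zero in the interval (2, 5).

No such root exists.

The endpoint values f(2) = 42 and f(5) = 2382 are both positive. Claim: f(t) > 0 for every t in (2, 5).
Shift to the endpoint 2: with t = 2 + u (0 < u < 3), one computes f(2 + u) = u^5 + 8u^4 + 28u^3 + 55u^2 + 66u + 42.
All 6 nonzero coefficients of this polynomial in u are positive; hence for u > 0 the value is a sum of positive terms (the constant 42 among them).
So f is strictly positive on (2, 5); no root exists in the interval.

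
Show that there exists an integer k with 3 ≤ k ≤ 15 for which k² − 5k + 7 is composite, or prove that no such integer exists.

k = 12

At k = 12: 12² − 5·12 + 7 = 91 = 7·13, which is composite.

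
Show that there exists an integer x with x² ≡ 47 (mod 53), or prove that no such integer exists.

x = 43 works: 43² = 1849, and 1849 − 47 = 1802 = 34·53.

x = 43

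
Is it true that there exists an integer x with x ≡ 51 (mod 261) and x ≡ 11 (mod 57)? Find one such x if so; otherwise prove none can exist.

No such integer exists.

gcd(261, 57) = 3. If x ≡ 51 (mod 261) and x ≡ 11 (mod 57), then x ≡ 51 (mod 3) and x ≡ 11 (mod 3).
But 51 mod 3 = 0 while 11 mod 3 = 2, a contradiction.
Therefore no such x exists.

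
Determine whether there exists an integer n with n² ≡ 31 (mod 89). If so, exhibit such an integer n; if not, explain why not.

89 is prime, so by Euler's criterion 31 is a square mod 89 iff 31^((89−1)/2) = 31^44 ≡ 1 (mod 89).
Repeated squaring mod 89: 31^2 = 961 ≡ 71; 31^4 ≡ 71² = 5041 ≡ 57; 31^8 ≡ 57² = 3249 ≡ 45; 31^16 ≡ 45² = 2025 ≡ 67; 31^32 ≡ 67² = 4489 ≡ 39.
Since 44 = 32 + 8 + 4, 31^44 ≡ 39 · 45 · 57; multiplying out mod 89: 39·45 = 1755 ≡ 64, then 64·57 = 3648 ≡ 88. Thus 31^44 ≡ 88 ≡ −1 (mod 89).
The value −1 means 31 is a non-residue modulo 89, so n² ≡ 31 (mod 89) is impossible.

No such integer exists.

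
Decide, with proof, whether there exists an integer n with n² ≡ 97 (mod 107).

107 is prime, so by Euler's criterion 97 is a square mod 107 iff 97^((107−1)/2) = 97^53 ≡ 1 (mod 107).
Repeated squaring mod 107: 97^2 = 9409 ≡ 100; 97^4 ≡ 100² = 10000 ≡ 49; 97^8 ≡ 49² = 2401 ≡ 47; 97^16 ≡ 47² = 2209 ≡ 69; 97^32 ≡ 69² = 4761 ≡ 53.
Since 53 = 32 + 16 + 4 + 1, 97^53 ≡ 53 · 69 · 49 · 97; multiplying out mod 107: 53·69 = 3657 ≡ 19, then 19·49 = 931 ≡ 75, then 75·97 = 7275 ≡ 106. Thus 97^53 ≡ 106 ≡ −1 (mod 107).
The value −1 means 97 is a non-residue modulo 107, so n² ≡ 97 (mod 107) is impossible.

No, no such integer exists.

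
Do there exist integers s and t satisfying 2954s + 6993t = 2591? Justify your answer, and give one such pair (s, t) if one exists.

Both 2954 and 6993 are divisible by gcd(2954, 6993) = 7, hence so is any combination 2954s + 6993t.
But 2591 = 7·370 + 1, so 7 ∤ 2591.
So the equation is unsolvable over ℤ.

There are no such integers.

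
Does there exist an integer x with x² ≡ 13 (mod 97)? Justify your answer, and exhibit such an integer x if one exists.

There is no such integer.

97 is prime, so by Euler's criterion 13 is a square mod 97 iff 13^((97−1)/2) = 13^48 ≡ 1 (mod 97).
Squaring successively (mod 97): 13^2 = 169 ≡ 72; 13^4 ≡ 72² = 5184 ≡ 43; 13^8 ≡ 43² = 1849 ≡ 6; 13^16 ≡ 6² = 36 ≡ 36; 13^32 ≡ 36² = 1296 ≡ 35.
Since 48 = 32 + 16, 13^48 ≡ 35 · 36; multiplying out mod 97: 35·36 = 1260 ≡ 96. Thus 13^48 ≡ 96 ≡ −1 (mod 97).
By Euler's criterion 13 is a quadratic non-residue mod 97: no x satisfies x² ≡ 13 (mod 97).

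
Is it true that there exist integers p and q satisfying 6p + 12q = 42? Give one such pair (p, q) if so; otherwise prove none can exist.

Since gcd(6, 12) = 6 and 42 = 6·7, Bézout's identity guarantees a solution.
Dividing through by 6 reduces the equation to 1p + 2q = 7.
With a unit coefficient on p, (p, q) = (7, 0) is an immediate solution.
The general solution is p = 7 + 2k, q = 0 − 1k; taking k = -3 gives the smaller pair p = 1, q = 3.
Indeed 6·1 + 12·3 = 6 + 36 = 42.

p = 1, q = 3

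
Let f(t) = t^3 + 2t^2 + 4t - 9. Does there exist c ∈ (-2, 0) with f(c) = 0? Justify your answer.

Evaluate at the endpoints: f(-2) = -17, f(0) = -9 — same sign (negative).
f'(t) = 3t^2 + 4t + 4 has discriminant 4² − 4·3·4 = -32 < 0, so f' has no real roots and is positive for every real t.
So f is strictly increasing; between -2 and 0 its values lie between f(-2) = -17 and f(0) = -9, all negative. Therefore f has no root in (-2, 0).

No.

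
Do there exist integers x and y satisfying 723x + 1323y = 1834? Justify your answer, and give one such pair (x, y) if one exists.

Both 723 and 1323 are divisible by gcd(723, 1323) = 3, hence so is any combination 723x + 1323y.
But 1834 is not a multiple of 3 (it leaves remainder 1).
Therefore 723x + 1323y = 1834 has no solution in integers.

No, no such integers exist.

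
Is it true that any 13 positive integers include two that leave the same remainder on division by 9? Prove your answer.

True.

There are exactly 9 possible remainders on division by 9.
Since 13 > 9, two of the 13 integers must share a residue class by the pigeonhole principle; call them a and b.
So a and b have equal remainders mod 9, which is exactly what was to be shown.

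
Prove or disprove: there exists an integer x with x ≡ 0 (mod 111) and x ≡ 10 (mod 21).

Reduce both congruences modulo 3, which divides 111 and 21: they say x ≡ 0 (mod 3) and x ≡ 10 (mod 3).
But 0 mod 3 = 0 while 10 mod 3 = 1, a contradiction.
So no integer satisfies both congruences.

No such integer exists.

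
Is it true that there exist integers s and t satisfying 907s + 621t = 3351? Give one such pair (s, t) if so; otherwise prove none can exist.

s = 66, t = -91

Since gcd(907, 621) = 1, every integer is an integer combination of 907 and 621.
Euclidean algorithm: 907 = 1·621 + 286, 621 = 2·286 + 49, 286 = 5·49 + 41, 49 = 1·41 + 8, 41 = 5·8 + 1, 8 = 8·1 + 0.
Unwinding: 1 = 41 − 5·8 = 41 − 5·(49 − 1·41) = −5·49 + 6·41 = −5·49 + 6·(286 − 5·49) = 6·286 − 35·49 = 6·286 − 35·(621 − 2·286) = −35·621 + 76·286 = −35·621 + 76·(907 − 1·621) = 76·907 − 111·621, i.e. 907·76 + 621·(-111) = 1.
Scaling by 3351 gives the particular solution (s, t) = (254676, -371961).
Subtracting 410·621 from s and adding 410·907 to t gives the tidier solution (66, -91).
Indeed 907·66 + 621·(-91) = 59862 − 56511 = 3351.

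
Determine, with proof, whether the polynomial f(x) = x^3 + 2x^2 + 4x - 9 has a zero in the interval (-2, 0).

Evaluate at the endpoints: f(-2) = -17, f(0) = -9 — same sign (negative).
f'(x) = 3x^2 + 4x + 4 has discriminant 4² − 4·3·4 = -32 < 0, so f' has no real roots and is positive for every real x.
So f is strictly increasing; between -2 and 0 its values lie between f(-2) = -17 and f(0) = -9, all negative. Therefore f has no root in (-2, 0).

f has no root in that interval.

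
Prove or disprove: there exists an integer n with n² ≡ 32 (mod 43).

Apply Euler's criterion with the prime 43: 32 is a quadratic residue iff 32^21 ≡ 1 (mod 43), and a non-residue iff it is ≡ −1.
Squaring successively (mod 43): 32^2 = 1024 ≡ 35; 32^4 ≡ 35² = 1225 ≡ 21; 32^8 ≡ 21² = 441 ≡ 11; 32^16 ≡ 11² = 121 ≡ 35.
Since 21 = 16 + 4 + 1, 32^21 ≡ 35 · 21 · 32; multiplying out mod 43: 35·21 = 735 ≡ 4, then 4·32 = 128 ≡ 42. Thus 32^21 ≡ 42 ≡ −1 (mod 43).
By Euler's criterion 32 is a quadratic non-residue mod 43: no n satisfies n² ≡ 32 (mod 43).

No such integer exists.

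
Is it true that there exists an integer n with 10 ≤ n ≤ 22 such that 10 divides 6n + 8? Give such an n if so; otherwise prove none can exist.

n = 12

For n = 10, 11 the values 68, 74 are not multiples of 10. n = 12 works, since 6·12 + 8 = 80 = 8·10.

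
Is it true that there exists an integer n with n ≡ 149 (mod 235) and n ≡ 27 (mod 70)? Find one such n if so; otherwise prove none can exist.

Both moduli are multiples of 5 = gcd(235, 70), so any solution would satisfy n ≡ 149 and n ≡ 27 modulo 5 simultaneously.
However 149 ≡ 4 and 27 ≡ 2 (mod 5), and 4 ≠ 2.
So no integer satisfies both congruences.

No such integer exists.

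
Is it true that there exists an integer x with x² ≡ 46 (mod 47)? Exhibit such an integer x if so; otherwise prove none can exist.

No such integer exists.

Apply Euler's criterion with the prime 47: 46 is a quadratic residue iff 46^23 ≡ 1 (mod 47), and a non-residue iff it is ≡ −1.
Squaring successively (mod 47): 46^2 = 2116 ≡ 1; 46^4 ≡ 1² = 1 ≡ 1; 46^8 ≡ 1² = 1 ≡ 1; 46^16 ≡ 1² = 1 ≡ 1.
Since 23 = 16 + 4 + 2 + 1, 46^23 ≡ 1 · 1 · 1 · 46; multiplying out mod 47: 1·1 = 1 ≡ 1, then 1·1 = 1 ≡ 1, then 1·46 = 46 ≡ 46. Thus 46^23 ≡ 46 ≡ −1 (mod 47).
The value −1 means 46 is a non-residue modulo 47, so x² ≡ 46 (mod 47) is impossible.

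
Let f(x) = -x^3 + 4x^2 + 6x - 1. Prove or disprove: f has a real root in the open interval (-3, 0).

Yes, f has a root in the interval.

f(-3) = 44 and f(0) = -1, which have opposite signs.
Since f is a polynomial it is continuous on [-3, 0].
By the Intermediate Value Theorem, f takes the value 0 somewhere in the open interval.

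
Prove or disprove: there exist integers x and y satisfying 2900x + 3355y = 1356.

Any value of 2900x + 3355y is a multiple of gcd(2900, 3355) = 5.
But 1356 = 5·271 + 1, so 5 ∤ 1356.
Therefore 2900x + 3355y = 1356 has no solution in integers.

No, no such integers exist.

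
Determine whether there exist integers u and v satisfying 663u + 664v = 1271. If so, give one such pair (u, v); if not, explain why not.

u = 57, v = -55

663 and 664 are coprime, so 663u + 664v ranges over all of ℤ.
Dividing repeatedly: 664 = 1·663 + 1, 663 = 663·1 + 0.
Unwinding: 1 = 664 − 1·663, i.e. 663·(-1) + 664·1 = 1.
Scaling by 1271 gives the particular solution (u, v) = (-1271, 1271).
Adding 2·664 to u and subtracting 2·663 from v gives the tidier solution (57, -55).
Check: 663·57 + 664·(-55) = 37791 − 36520 = 1271. ✓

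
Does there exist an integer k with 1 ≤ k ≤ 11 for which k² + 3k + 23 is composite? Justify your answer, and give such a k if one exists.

k = 7

At k = 7: 7² + 3·7 + 23 = 93 = 3·31, which is composite.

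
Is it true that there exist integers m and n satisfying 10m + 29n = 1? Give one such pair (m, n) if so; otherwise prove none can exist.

m = 3, n = -1

Since gcd(10, 29) = 1, every integer is an integer combination of 10 and 29.
Euclidean algorithm: 29 = 2·10 + 9, 10 = 1·9 + 1, 9 = 9·1 + 0.
Back-substituting, 1 = 10 − 1·9 = 10 − (29 − 2·10) = −29 + 3·10; that is, 10·3 + 29·(-1) = 1.
So (m, n) = (3, -1) is a solution.
Check: 10·3 + 29·(-1) = 30 − 29 = 1. ✓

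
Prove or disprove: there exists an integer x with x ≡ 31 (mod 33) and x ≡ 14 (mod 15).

No such integer exists.

Both moduli are multiples of 3 = gcd(33, 15), so any solution would satisfy x ≡ 31 and x ≡ 14 modulo 3 simultaneously.
These are incompatible: 31 − 14 = 17 is not divisible by 3.
So no integer satisfies both congruences.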